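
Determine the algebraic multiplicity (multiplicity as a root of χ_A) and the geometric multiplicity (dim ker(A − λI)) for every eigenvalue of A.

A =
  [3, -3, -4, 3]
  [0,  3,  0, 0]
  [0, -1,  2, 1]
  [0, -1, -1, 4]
λ = 3: alg = 4, geom = 2

Step 1 — factor the characteristic polynomial to read off the algebraic multiplicities:
  χ_A(x) = (x - 3)^4

Step 2 — compute geometric multiplicities via the rank-nullity identity g(λ) = n − rank(A − λI):
  rank(A − (3)·I) = 2, so dim ker(A − (3)·I) = n − 2 = 2

Summary:
  λ = 3: algebraic multiplicity = 4, geometric multiplicity = 2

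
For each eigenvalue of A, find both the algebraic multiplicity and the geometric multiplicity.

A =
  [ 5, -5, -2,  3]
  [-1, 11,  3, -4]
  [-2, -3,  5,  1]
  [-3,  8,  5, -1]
λ = 5: alg = 4, geom = 2

Step 1 — factor the characteristic polynomial to read off the algebraic multiplicities:
  χ_A(x) = (x - 5)^4

Step 2 — compute geometric multiplicities via the rank-nullity identity g(λ) = n − rank(A − λI):
  rank(A − (5)·I) = 2, so dim ker(A − (5)·I) = n − 2 = 2

Summary:
  λ = 5: algebraic multiplicity = 4, geometric multiplicity = 2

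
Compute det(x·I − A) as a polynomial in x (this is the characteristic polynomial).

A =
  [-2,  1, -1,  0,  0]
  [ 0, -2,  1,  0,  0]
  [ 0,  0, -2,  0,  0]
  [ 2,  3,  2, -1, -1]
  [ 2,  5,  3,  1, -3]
x^5 + 10*x^4 + 40*x^3 + 80*x^2 + 80*x + 32

Expanding det(x·I − A) (e.g. by cofactor expansion or by noting that A is similar to its Jordan form J, which has the same characteristic polynomial as A) gives
  χ_A(x) = x^5 + 10*x^4 + 40*x^3 + 80*x^2 + 80*x + 32
which factors as (x + 2)^5. The eigenvalues (with algebraic multiplicities) are λ = -2 with multiplicity 5.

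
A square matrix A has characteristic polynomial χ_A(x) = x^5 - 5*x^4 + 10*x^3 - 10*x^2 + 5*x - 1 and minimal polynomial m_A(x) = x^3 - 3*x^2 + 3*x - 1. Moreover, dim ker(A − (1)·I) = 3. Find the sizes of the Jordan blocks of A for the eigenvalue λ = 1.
Block sizes for λ = 1: [3, 1, 1]

Step 1 — from the characteristic polynomial, algebraic multiplicity of λ = 1 is 5. From dim ker(A − (1)·I) = 3, there are exactly 3 Jordan blocks for λ = 1.
Step 2 — from the minimal polynomial, the factor (x − 1)^3 tells us the largest block for λ = 1 has size 3.
Step 3 — with total size 5, 3 blocks, and largest block 3, the block sizes (in nonincreasing order) are [3, 1, 1].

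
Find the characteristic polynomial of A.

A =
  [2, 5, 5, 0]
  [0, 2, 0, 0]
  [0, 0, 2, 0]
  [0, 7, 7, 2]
x^4 - 8*x^3 + 24*x^2 - 32*x + 16

Expanding det(x·I − A) (e.g. by cofactor expansion or by noting that A is similar to its Jordan form J, which has the same characteristic polynomial as A) gives
  χ_A(x) = x^4 - 8*x^3 + 24*x^2 - 32*x + 16
which factors as (x - 2)^4. The eigenvalues (with algebraic multiplicities) are λ = 2 with multiplicity 4.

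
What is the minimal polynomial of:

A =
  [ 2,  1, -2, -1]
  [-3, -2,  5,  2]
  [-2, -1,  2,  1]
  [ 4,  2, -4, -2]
x^3

The characteristic polynomial is χ_A(x) = x^4, so the eigenvalues are known. The minimal polynomial is
  m_A(x) = Π_λ (x − λ)^{k_λ}
where k_λ is the size of the *largest* Jordan block for λ (equivalently, the smallest k with (A − λI)^k v = 0 for every generalised eigenvector v of λ).

  λ = 0: largest Jordan block has size 3, contributing (x − 0)^3

So m_A(x) = x^3 = x^3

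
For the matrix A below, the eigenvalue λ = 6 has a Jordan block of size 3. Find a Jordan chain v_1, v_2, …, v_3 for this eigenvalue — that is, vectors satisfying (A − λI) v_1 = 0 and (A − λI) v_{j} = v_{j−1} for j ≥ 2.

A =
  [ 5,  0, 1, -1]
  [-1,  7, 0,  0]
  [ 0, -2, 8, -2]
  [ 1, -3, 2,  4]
A Jordan chain for λ = 6 of length 3:
v_1 = (1, 1, 0, -1)ᵀ
v_2 = (0, 1, -2, -3)ᵀ
v_3 = (0, 1, 0, 0)ᵀ

Let N = A − (6)·I. We want v_3 with N^3 v_3 = 0 but N^2 v_3 ≠ 0; then v_{j-1} := N · v_j for j = 3, …, 2.

Pick v_3 = (0, 1, 0, 0)ᵀ.
Then v_2 = N · v_3 = (0, 1, -2, -3)ᵀ.
Then v_1 = N · v_2 = (1, 1, 0, -1)ᵀ.

Sanity check: (A − (6)·I) v_1 = (0, 0, 0, 0)ᵀ = 0. ✓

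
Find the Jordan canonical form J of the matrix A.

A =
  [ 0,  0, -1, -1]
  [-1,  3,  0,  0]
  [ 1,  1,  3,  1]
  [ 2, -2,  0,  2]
J_3(2) ⊕ J_1(2)

The characteristic polynomial is
  det(x·I − A) = x^4 - 8*x^3 + 24*x^2 - 32*x + 16 = (x - 2)^4

Eigenvalues and multiplicities (the geometric multiplicity of λ is n − rank(A − λI), which equals the number of Jordan blocks for λ):
  λ = 2: algebraic multiplicity = 4, geometric multiplicity = 2

Determining the block sizes for each eigenvalue:
  λ = 2: with am = 4 and gm = 2, the partition is not yet determined (e.g. several partitions of 4 into 2 parts exist). Let N = A − (2)·I. Computing rank(N^1) = 2, rank(N^2) = 1, rank(N^3) = 0; the number of blocks of size ≥ j is rank(N^{j−1}) − rank(N^j), giving [2, 1, 1]. So we have 1 block(s) of size 3, 1 block(s) of size 1 → block sizes [3, 1]

Assembling the blocks gives a Jordan form
J =
  [2, 1, 0, 0]
  [0, 2, 1, 0]
  [0, 0, 2, 0]
  [0, 0, 0, 2]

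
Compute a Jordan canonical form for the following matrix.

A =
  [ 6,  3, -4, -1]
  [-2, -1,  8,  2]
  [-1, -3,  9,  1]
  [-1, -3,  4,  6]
J_2(5) ⊕ J_1(5) ⊕ J_1(5)

The characteristic polynomial is
  det(x·I − A) = x^4 - 20*x^3 + 150*x^2 - 500*x + 625 = (x - 5)^4

Eigenvalues and multiplicities (the geometric multiplicity of λ is n − rank(A − λI), which equals the number of Jordan blocks for λ):
  λ = 5: algebraic multiplicity = 4, geometric multiplicity = 3

Determining the block sizes for each eigenvalue:
  λ = 5: 3 blocks summing to 4 forces exactly one block of size 2 and the rest size 1 → block sizes [2, 1, 1]

Assembling the blocks gives a Jordan form
J =
  [5, 1, 0, 0]
  [0, 5, 0, 0]
  [0, 0, 5, 0]
  [0, 0, 0, 5]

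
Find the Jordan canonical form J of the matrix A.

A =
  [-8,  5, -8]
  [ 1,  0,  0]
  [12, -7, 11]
J_3(1)

The characteristic polynomial is
  det(x·I − A) = x^3 - 3*x^2 + 3*x - 1 = (x - 1)^3

Eigenvalues and multiplicities (the geometric multiplicity of λ is n − rank(A − λI), which equals the number of Jordan blocks for λ):
  λ = 1: algebraic multiplicity = 3, geometric multiplicity = 1

Determining the block sizes for each eigenvalue:
  λ = 1: one block (gm = 1), so the single block has size am = 3 → block sizes [3]

Assembling the blocks gives a Jordan form
J =
  [1, 1, 0]
  [0, 1, 1]
  [0, 0, 1]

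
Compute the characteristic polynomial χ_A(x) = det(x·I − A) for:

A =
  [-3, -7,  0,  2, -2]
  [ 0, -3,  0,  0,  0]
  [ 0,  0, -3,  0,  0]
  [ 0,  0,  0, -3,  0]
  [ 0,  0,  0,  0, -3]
x^5 + 15*x^4 + 90*x^3 + 270*x^2 + 405*x + 243

Expanding det(x·I − A) (e.g. by cofactor expansion or by noting that A is similar to its Jordan form J, which has the same characteristic polynomial as A) gives
  χ_A(x) = x^5 + 15*x^4 + 90*x^3 + 270*x^2 + 405*x + 243
which factors as (x + 3)^5. The eigenvalues (with algebraic multiplicities) are λ = -3 with multiplicity 5.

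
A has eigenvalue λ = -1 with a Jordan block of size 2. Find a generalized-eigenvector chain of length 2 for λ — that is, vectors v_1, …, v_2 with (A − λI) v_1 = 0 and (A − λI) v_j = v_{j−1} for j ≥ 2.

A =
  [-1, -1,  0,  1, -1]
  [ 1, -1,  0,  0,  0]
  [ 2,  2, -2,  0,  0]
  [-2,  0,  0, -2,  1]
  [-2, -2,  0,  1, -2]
A Jordan chain for λ = -1 of length 2:
v_1 = (0, 0, 0, -1, -1)ᵀ
v_2 = (0, 1, 2, 1, 0)ᵀ

Let N = A − (-1)·I. We want v_2 with N^2 v_2 = 0 but N^1 v_2 ≠ 0; then v_{j-1} := N · v_j for j = 2, …, 2.

Pick v_2 = (0, 1, 2, 1, 0)ᵀ.
Then v_1 = N · v_2 = (0, 0, 0, -1, -1)ᵀ.

Sanity check: (A − (-1)·I) v_1 = (0, 0, 0, 0, 0)ᵀ = 0. ✓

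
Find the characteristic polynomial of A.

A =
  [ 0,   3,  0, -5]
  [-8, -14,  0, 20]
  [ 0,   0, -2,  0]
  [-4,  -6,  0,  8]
x^4 + 8*x^3 + 24*x^2 + 32*x + 16

Expanding det(x·I − A) (e.g. by cofactor expansion or by noting that A is similar to its Jordan form J, which has the same characteristic polynomial as A) gives
  χ_A(x) = x^4 + 8*x^3 + 24*x^2 + 32*x + 16
which factors as (x + 2)^4. The eigenvalues (with algebraic multiplicities) are λ = -2 with multiplicity 4.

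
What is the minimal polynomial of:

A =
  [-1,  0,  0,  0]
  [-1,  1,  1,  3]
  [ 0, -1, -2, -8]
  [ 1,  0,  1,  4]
x^4 - 2*x^3 + 2*x - 1

The characteristic polynomial is χ_A(x) = (x - 1)^3*(x + 1), so the eigenvalues are known. The minimal polynomial is
  m_A(x) = Π_λ (x − λ)^{k_λ}
where k_λ is the size of the *largest* Jordan block for λ (equivalently, the smallest k with (A − λI)^k v = 0 for every generalised eigenvector v of λ).

  λ = -1: largest Jordan block has size 1, contributing (x + 1)
  λ = 1: largest Jordan block has size 3, contributing (x − 1)^3

So m_A(x) = (x - 1)^3*(x + 1) = x^4 - 2*x^3 + 2*x - 1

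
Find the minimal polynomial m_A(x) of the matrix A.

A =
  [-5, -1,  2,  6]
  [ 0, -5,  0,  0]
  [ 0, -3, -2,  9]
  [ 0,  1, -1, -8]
x^2 + 10*x + 25

The characteristic polynomial is χ_A(x) = (x + 5)^4, so the eigenvalues are known. The minimal polynomial is
  m_A(x) = Π_λ (x − λ)^{k_λ}
where k_λ is the size of the *largest* Jordan block for λ (equivalently, the smallest k with (A − λI)^k v = 0 for every generalised eigenvector v of λ).

  λ = -5: largest Jordan block has size 2, contributing (x + 5)^2

So m_A(x) = (x + 5)^2 = x^2 + 10*x + 25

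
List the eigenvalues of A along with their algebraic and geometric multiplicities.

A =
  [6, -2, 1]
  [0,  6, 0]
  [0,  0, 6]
λ = 6: alg = 3, geom = 2

Step 1 — factor the characteristic polynomial to read off the algebraic multiplicities:
  χ_A(x) = (x - 6)^3

Step 2 — compute geometric multiplicities via the rank-nullity identity g(λ) = n − rank(A − λI):
  rank(A − (6)·I) = 1, so dim ker(A − (6)·I) = n − 1 = 2

Summary:
  λ = 6: algebraic multiplicity = 3, geometric multiplicity = 2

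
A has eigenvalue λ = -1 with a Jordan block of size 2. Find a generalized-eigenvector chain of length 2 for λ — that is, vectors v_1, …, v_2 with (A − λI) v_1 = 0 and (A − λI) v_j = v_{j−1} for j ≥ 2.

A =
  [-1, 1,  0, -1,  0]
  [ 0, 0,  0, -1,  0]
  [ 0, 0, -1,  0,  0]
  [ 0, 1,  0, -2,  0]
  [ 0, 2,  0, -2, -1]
A Jordan chain for λ = -1 of length 2:
v_1 = (1, 1, 0, 1, 2)ᵀ
v_2 = (0, 1, 0, 0, 0)ᵀ

Let N = A − (-1)·I. We want v_2 with N^2 v_2 = 0 but N^1 v_2 ≠ 0; then v_{j-1} := N · v_j for j = 2, …, 2.

Pick v_2 = (0, 1, 0, 0, 0)ᵀ.
Then v_1 = N · v_2 = (1, 1, 0, 1, 2)ᵀ.

Sanity check: (A − (-1)·I) v_1 = (0, 0, 0, 0, 0)ᵀ = 0. ✓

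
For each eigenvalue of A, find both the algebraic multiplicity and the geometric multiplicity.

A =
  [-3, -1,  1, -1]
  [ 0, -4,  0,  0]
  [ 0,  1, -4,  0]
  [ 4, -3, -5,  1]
λ = -4: alg = 2, geom = 1; λ = -1: alg = 2, geom = 1

Step 1 — factor the characteristic polynomial to read off the algebraic multiplicities:
  χ_A(x) = (x + 1)^2*(x + 4)^2

Step 2 — compute geometric multiplicities via the rank-nullity identity g(λ) = n − rank(A − λI):
  rank(A − (-4)·I) = 3, so dim ker(A − (-4)·I) = n − 3 = 1
  rank(A − (-1)·I) = 3, so dim ker(A − (-1)·I) = n − 3 = 1

Summary:
  λ = -4: algebraic multiplicity = 2, geometric multiplicity = 1
  λ = -1: algebraic multiplicity = 2, geometric multiplicity = 1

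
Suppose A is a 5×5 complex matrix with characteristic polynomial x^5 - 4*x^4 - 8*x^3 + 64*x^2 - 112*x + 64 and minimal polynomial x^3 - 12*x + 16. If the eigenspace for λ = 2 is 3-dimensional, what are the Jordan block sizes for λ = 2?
Block sizes for λ = 2: [2, 1, 1]

Step 1 — from the characteristic polynomial, algebraic multiplicity of λ = 2 is 4. From dim ker(A − (2)·I) = 3, there are exactly 3 Jordan blocks for λ = 2.
Step 2 — from the minimal polynomial, the factor (x − 2)^2 tells us the largest block for λ = 2 has size 2.
Step 3 — with total size 4, 3 blocks, and largest block 2, the block sizes (in nonincreasing order) are [2, 1, 1].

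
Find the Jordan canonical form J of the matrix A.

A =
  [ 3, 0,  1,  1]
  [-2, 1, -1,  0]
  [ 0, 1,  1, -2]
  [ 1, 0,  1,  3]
J_3(2) ⊕ J_1(2)

The characteristic polynomial is
  det(x·I − A) = x^4 - 8*x^3 + 24*x^2 - 32*x + 16 = (x - 2)^4

Eigenvalues and multiplicities (the geometric multiplicity of λ is n − rank(A − λI), which equals the number of Jordan blocks for λ):
  λ = 2: algebraic multiplicity = 4, geometric multiplicity = 2

Determining the block sizes for each eigenvalue:
  λ = 2: with am = 4 and gm = 2, the partition is not yet determined (e.g. several partitions of 4 into 2 parts exist). Let N = A − (2)·I. Computing rank(N^1) = 2, rank(N^2) = 1, rank(N^3) = 0; the number of blocks of size ≥ j is rank(N^{j−1}) − rank(N^j), giving [2, 1, 1]. So we have 1 block(s) of size 3, 1 block(s) of size 1 → block sizes [3, 1]

Assembling the blocks gives a Jordan form
J =
  [2, 1, 0, 0]
  [0, 2, 1, 0]
  [0, 0, 2, 0]
  [0, 0, 0, 2]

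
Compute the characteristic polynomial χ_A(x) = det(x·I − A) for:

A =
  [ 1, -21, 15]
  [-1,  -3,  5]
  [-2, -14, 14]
x^3 - 12*x^2 + 48*x - 64

Expanding det(x·I − A) (e.g. by cofactor expansion or by noting that A is similar to its Jordan form J, which has the same characteristic polynomial as A) gives
  χ_A(x) = x^3 - 12*x^2 + 48*x - 64
which factors as (x - 4)^3. The eigenvalues (with algebraic multiplicities) are λ = 4 with multiplicity 3.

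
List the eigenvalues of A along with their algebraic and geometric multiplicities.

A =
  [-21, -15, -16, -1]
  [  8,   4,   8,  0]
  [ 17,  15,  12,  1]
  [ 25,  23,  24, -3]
λ = -4: alg = 3, geom = 2; λ = 4: alg = 1, geom = 1

Step 1 — factor the characteristic polynomial to read off the algebraic multiplicities:
  χ_A(x) = (x - 4)*(x + 4)^3

Step 2 — compute geometric multiplicities via the rank-nullity identity g(λ) = n − rank(A − λI):
  rank(A − (-4)·I) = 2, so dim ker(A − (-4)·I) = n − 2 = 2
  rank(A − (4)·I) = 3, so dim ker(A − (4)·I) = n − 3 = 1

Summary:
  λ = -4: algebraic multiplicity = 3, geometric multiplicity = 2
  λ = 4: algebraic multiplicity = 1, geometric multiplicity = 1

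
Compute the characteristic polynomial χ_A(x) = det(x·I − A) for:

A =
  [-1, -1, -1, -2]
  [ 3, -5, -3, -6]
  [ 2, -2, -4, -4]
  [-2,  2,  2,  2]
x^4 + 8*x^3 + 24*x^2 + 32*x + 16

Expanding det(x·I − A) (e.g. by cofactor expansion or by noting that A is similar to its Jordan form J, which has the same characteristic polynomial as A) gives
  χ_A(x) = x^4 + 8*x^3 + 24*x^2 + 32*x + 16
which factors as (x + 2)^4. The eigenvalues (with algebraic multiplicities) are λ = -2 with multiplicity 4.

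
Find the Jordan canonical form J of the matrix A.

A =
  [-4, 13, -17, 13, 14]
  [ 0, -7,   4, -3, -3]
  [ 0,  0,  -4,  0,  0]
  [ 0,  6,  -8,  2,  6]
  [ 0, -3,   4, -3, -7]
J_3(-4) ⊕ J_1(-4) ⊕ J_1(-4)

The characteristic polynomial is
  det(x·I − A) = x^5 + 20*x^4 + 160*x^3 + 640*x^2 + 1280*x + 1024 = (x + 4)^5

Eigenvalues and multiplicities (the geometric multiplicity of λ is n − rank(A − λI), which equals the number of Jordan blocks for λ):
  λ = -4: algebraic multiplicity = 5, geometric multiplicity = 3

Determining the block sizes for each eigenvalue:
  λ = -4: with am = 5 and gm = 3, the partition is not yet determined (e.g. several partitions of 5 into 3 parts exist). Let N = A − (-4)·I. Computing rank(N^1) = 2, rank(N^2) = 1, rank(N^3) = 0; the number of blocks of size ≥ j is rank(N^{j−1}) − rank(N^j), giving [3, 1, 1]. So we have 1 block(s) of size 3, 2 block(s) of size 1 → block sizes [3, 1, 1]

Assembling the blocks gives a Jordan form
J =
  [-4,  1,  0,  0,  0]
  [ 0, -4,  1,  0,  0]
  [ 0,  0, -4,  0,  0]
  [ 0,  0,  0, -4,  0]
  [ 0,  0,  0,  0, -4]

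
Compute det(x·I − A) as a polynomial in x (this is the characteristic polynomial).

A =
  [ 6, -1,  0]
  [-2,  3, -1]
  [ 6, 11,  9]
x^3 - 18*x^2 + 108*x - 216

Expanding det(x·I − A) (e.g. by cofactor expansion or by noting that A is similar to its Jordan form J, which has the same characteristic polynomial as A) gives
  χ_A(x) = x^3 - 18*x^2 + 108*x - 216
which factors as (x - 6)^3. The eigenvalues (with algebraic multiplicities) are λ = 6 with multiplicity 3.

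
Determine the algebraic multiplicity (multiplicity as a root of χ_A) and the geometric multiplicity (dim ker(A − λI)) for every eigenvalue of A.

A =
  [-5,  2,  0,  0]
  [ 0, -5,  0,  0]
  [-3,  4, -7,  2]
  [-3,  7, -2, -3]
λ = -5: alg = 4, geom = 2

Step 1 — factor the characteristic polynomial to read off the algebraic multiplicities:
  χ_A(x) = (x + 5)^4

Step 2 — compute geometric multiplicities via the rank-nullity identity g(λ) = n − rank(A − λI):
  rank(A − (-5)·I) = 2, so dim ker(A − (-5)·I) = n − 2 = 2

Summary:
  λ = -5: algebraic multiplicity = 4, geometric multiplicity = 2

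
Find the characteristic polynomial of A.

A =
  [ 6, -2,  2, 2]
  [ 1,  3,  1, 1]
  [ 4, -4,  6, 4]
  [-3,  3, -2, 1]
x^4 - 16*x^3 + 96*x^2 - 256*x + 256

Expanding det(x·I − A) (e.g. by cofactor expansion or by noting that A is similar to its Jordan form J, which has the same characteristic polynomial as A) gives
  χ_A(x) = x^4 - 16*x^3 + 96*x^2 - 256*x + 256
which factors as (x - 4)^4. The eigenvalues (with algebraic multiplicities) are λ = 4 with multiplicity 4.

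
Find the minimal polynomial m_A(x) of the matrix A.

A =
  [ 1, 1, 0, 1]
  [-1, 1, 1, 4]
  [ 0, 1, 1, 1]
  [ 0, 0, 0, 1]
x^3 - 3*x^2 + 3*x - 1

The characteristic polynomial is χ_A(x) = (x - 1)^4, so the eigenvalues are known. The minimal polynomial is
  m_A(x) = Π_λ (x − λ)^{k_λ}
where k_λ is the size of the *largest* Jordan block for λ (equivalently, the smallest k with (A − λI)^k v = 0 for every generalised eigenvector v of λ).

  λ = 1: largest Jordan block has size 3, contributing (x − 1)^3

So m_A(x) = (x - 1)^3 = x^3 - 3*x^2 + 3*x - 1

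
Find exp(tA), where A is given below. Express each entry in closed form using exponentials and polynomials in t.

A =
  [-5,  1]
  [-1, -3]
e^{tA} =
  [-t*exp(-4*t) + exp(-4*t), t*exp(-4*t)]
  [-t*exp(-4*t), t*exp(-4*t) + exp(-4*t)]

Strategy: write A = P · J · P⁻¹ where J is a Jordan canonical form, so e^{tA} = P · e^{tJ} · P⁻¹, and e^{tJ} can be computed block-by-block.

A has Jordan form
J =
  [-4,  1]
  [ 0, -4]
(up to reordering of blocks).

Per-block formulas:
  For a 2×2 Jordan block J_2(-4): exp(t · J_2(-4)) = e^(-4t)·(I + t·N), where N is the 2×2 nilpotent shift.

After assembling e^{tJ} and conjugating by P, we get:

e^{tA} =
  [-t*exp(-4*t) + exp(-4*t), t*exp(-4*t)]
  [-t*exp(-4*t), t*exp(-4*t) + exp(-4*t)]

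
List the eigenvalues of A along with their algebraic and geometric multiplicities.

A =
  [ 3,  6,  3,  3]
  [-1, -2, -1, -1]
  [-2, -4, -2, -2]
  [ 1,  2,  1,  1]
λ = 0: alg = 4, geom = 3

Step 1 — factor the characteristic polynomial to read off the algebraic multiplicities:
  χ_A(x) = x^4

Step 2 — compute geometric multiplicities via the rank-nullity identity g(λ) = n − rank(A − λI):
  rank(A − (0)·I) = 1, so dim ker(A − (0)·I) = n − 1 = 3

Summary:
  λ = 0: algebraic multiplicity = 4, geometric multiplicity = 3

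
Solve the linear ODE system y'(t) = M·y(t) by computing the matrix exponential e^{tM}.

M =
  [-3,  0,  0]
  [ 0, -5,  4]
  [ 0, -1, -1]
e^{tM} =
  [exp(-3*t), 0, 0]
  [0, -2*t*exp(-3*t) + exp(-3*t), 4*t*exp(-3*t)]
  [0, -t*exp(-3*t), 2*t*exp(-3*t) + exp(-3*t)]

Strategy: write M = P · J · P⁻¹ where J is a Jordan canonical form, so e^{tM} = P · e^{tJ} · P⁻¹, and e^{tJ} can be computed block-by-block.

M has Jordan form
J =
  [-3,  1,  0]
  [ 0, -3,  0]
  [ 0,  0, -3]
(up to reordering of blocks).

Per-block formulas:
  For a 1×1 block at λ = -3: exp(t · [-3]) = [e^(-3t)].
  For a 2×2 Jordan block J_2(-3): exp(t · J_2(-3)) = e^(-3t)·(I + t·N), where N is the 2×2 nilpotent shift.

After assembling e^{tJ} and conjugating by P, we get:

e^{tM} =
  [exp(-3*t), 0, 0]
  [0, -2*t*exp(-3*t) + exp(-3*t), 4*t*exp(-3*t)]
  [0, -t*exp(-3*t), 2*t*exp(-3*t) + exp(-3*t)]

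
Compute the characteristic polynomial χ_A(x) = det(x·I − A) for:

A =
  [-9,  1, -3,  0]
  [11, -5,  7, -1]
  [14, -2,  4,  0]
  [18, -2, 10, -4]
x^4 + 14*x^3 + 72*x^2 + 160*x + 128

Expanding det(x·I − A) (e.g. by cofactor expansion or by noting that A is similar to its Jordan form J, which has the same characteristic polynomial as A) gives
  χ_A(x) = x^4 + 14*x^3 + 72*x^2 + 160*x + 128
which factors as (x + 2)*(x + 4)^3. The eigenvalues (with algebraic multiplicities) are λ = -4 with multiplicity 3, λ = -2 with multiplicity 1.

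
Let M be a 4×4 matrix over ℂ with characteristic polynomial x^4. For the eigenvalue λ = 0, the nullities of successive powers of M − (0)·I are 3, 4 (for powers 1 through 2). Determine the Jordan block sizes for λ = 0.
Block sizes for λ = 0: [2, 1, 1]

From the dimensions of kernels of powers, the number of Jordan blocks of size at least j is d_j − d_{j−1} where d_j = dim ker(N^j) (with d_0 = 0). Computing the differences gives [3, 1].
The number of blocks of size exactly k is (#blocks of size ≥ k) − (#blocks of size ≥ k + 1), so the partition is: 2 block(s) of size 1, 1 block(s) of size 2.
In nonincreasing order the block sizes are [2, 1, 1].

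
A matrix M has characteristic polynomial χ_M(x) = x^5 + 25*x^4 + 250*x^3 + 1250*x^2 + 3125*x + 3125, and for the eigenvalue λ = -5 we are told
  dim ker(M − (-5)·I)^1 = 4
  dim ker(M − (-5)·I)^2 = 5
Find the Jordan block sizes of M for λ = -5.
Block sizes for λ = -5: [2, 1, 1, 1]

From the dimensions of kernels of powers, the number of Jordan blocks of size at least j is d_j − d_{j−1} where d_j = dim ker(N^j) (with d_0 = 0). Computing the differences gives [4, 1].
The number of blocks of size exactly k is (#blocks of size ≥ k) − (#blocks of size ≥ k + 1), so the partition is: 3 block(s) of size 1, 1 block(s) of size 2.
In nonincreasing order the block sizes are [2, 1, 1, 1].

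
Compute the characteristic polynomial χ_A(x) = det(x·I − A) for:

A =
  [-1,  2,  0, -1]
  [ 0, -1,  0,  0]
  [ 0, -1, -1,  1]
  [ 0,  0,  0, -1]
x^4 + 4*x^3 + 6*x^2 + 4*x + 1

Expanding det(x·I − A) (e.g. by cofactor expansion or by noting that A is similar to its Jordan form J, which has the same characteristic polynomial as A) gives
  χ_A(x) = x^4 + 4*x^3 + 6*x^2 + 4*x + 1
which factors as (x + 1)^4. The eigenvalues (with algebraic multiplicities) are λ = -1 with multiplicity 4.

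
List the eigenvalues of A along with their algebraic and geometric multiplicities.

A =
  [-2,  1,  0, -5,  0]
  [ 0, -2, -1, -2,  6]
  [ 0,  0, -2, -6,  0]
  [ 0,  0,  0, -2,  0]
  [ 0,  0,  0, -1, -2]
λ = -2: alg = 5, geom = 2

Step 1 — factor the characteristic polynomial to read off the algebraic multiplicities:
  χ_A(x) = (x + 2)^5

Step 2 — compute geometric multiplicities via the rank-nullity identity g(λ) = n − rank(A − λI):
  rank(A − (-2)·I) = 3, so dim ker(A − (-2)·I) = n − 3 = 2

Summary:
  λ = -2: algebraic multiplicity = 5, geometric multiplicity = 2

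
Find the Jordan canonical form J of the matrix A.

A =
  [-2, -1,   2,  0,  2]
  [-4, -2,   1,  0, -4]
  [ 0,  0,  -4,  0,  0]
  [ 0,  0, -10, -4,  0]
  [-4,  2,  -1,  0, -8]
J_3(-4) ⊕ J_1(-4) ⊕ J_1(-4)

The characteristic polynomial is
  det(x·I − A) = x^5 + 20*x^4 + 160*x^3 + 640*x^2 + 1280*x + 1024 = (x + 4)^5

Eigenvalues and multiplicities (the geometric multiplicity of λ is n − rank(A − λI), which equals the number of Jordan blocks for λ):
  λ = -4: algebraic multiplicity = 5, geometric multiplicity = 3

Determining the block sizes for each eigenvalue:
  λ = -4: with am = 5 and gm = 3, the partition is not yet determined (e.g. several partitions of 5 into 3 parts exist). Let N = A − (-4)·I. Computing rank(N^1) = 2, rank(N^2) = 1, rank(N^3) = 0; the number of blocks of size ≥ j is rank(N^{j−1}) − rank(N^j), giving [3, 1, 1]. So we have 1 block(s) of size 3, 2 block(s) of size 1 → block sizes [3, 1, 1]

Assembling the blocks gives a Jordan form
J =
  [-4,  1,  0,  0,  0]
  [ 0, -4,  1,  0,  0]
  [ 0,  0, -4,  0,  0]
  [ 0,  0,  0, -4,  0]
  [ 0,  0,  0,  0, -4]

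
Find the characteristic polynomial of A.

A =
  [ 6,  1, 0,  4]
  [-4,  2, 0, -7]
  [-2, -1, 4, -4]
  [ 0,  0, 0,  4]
x^4 - 16*x^3 + 96*x^2 - 256*x + 256

Expanding det(x·I − A) (e.g. by cofactor expansion or by noting that A is similar to its Jordan form J, which has the same characteristic polynomial as A) gives
  χ_A(x) = x^4 - 16*x^3 + 96*x^2 - 256*x + 256
which factors as (x - 4)^4. The eigenvalues (with algebraic multiplicities) are λ = 4 with multiplicity 4.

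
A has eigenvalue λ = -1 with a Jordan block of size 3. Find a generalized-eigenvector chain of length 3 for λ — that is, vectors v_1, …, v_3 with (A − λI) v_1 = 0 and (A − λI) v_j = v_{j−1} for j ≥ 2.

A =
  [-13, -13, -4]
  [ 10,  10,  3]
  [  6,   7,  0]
A Jordan chain for λ = -1 of length 3:
v_1 = (-10, 8, 4)ᵀ
v_2 = (-12, 10, 6)ᵀ
v_3 = (1, 0, 0)ᵀ

Let N = A − (-1)·I. We want v_3 with N^3 v_3 = 0 but N^2 v_3 ≠ 0; then v_{j-1} := N · v_j for j = 3, …, 2.

Pick v_3 = (1, 0, 0)ᵀ.
Then v_2 = N · v_3 = (-12, 10, 6)ᵀ.
Then v_1 = N · v_2 = (-10, 8, 4)ᵀ.

Sanity check: (A − (-1)·I) v_1 = (0, 0, 0)ᵀ = 0. ✓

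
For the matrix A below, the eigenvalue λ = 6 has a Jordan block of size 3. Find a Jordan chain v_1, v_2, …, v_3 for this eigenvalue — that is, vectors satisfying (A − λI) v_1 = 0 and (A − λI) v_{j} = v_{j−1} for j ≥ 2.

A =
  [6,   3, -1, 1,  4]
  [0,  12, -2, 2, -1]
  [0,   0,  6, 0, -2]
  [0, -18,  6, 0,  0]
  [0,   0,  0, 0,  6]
A Jordan chain for λ = 6 of length 3:
v_1 = (-1, -2, 0, 6, 0)ᵀ
v_2 = (4, -1, -2, 0, 0)ᵀ
v_3 = (0, 0, 0, 0, 1)ᵀ

Let N = A − (6)·I. We want v_3 with N^3 v_3 = 0 but N^2 v_3 ≠ 0; then v_{j-1} := N · v_j for j = 3, …, 2.

Pick v_3 = (0, 0, 0, 0, 1)ᵀ.
Then v_2 = N · v_3 = (4, -1, -2, 0, 0)ᵀ.
Then v_1 = N · v_2 = (-1, -2, 0, 6, 0)ᵀ.

Sanity check: (A − (6)·I) v_1 = (0, 0, 0, 0, 0)ᵀ = 0. ✓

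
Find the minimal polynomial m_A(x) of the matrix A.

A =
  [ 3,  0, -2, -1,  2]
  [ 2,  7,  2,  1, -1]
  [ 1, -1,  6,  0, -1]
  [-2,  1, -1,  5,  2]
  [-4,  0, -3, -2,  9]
x^3 - 18*x^2 + 108*x - 216

The characteristic polynomial is χ_A(x) = (x - 6)^5, so the eigenvalues are known. The minimal polynomial is
  m_A(x) = Π_λ (x − λ)^{k_λ}
where k_λ is the size of the *largest* Jordan block for λ (equivalently, the smallest k with (A − λI)^k v = 0 for every generalised eigenvector v of λ).

  λ = 6: largest Jordan block has size 3, contributing (x − 6)^3

So m_A(x) = (x - 6)^3 = x^3 - 18*x^2 + 108*x - 216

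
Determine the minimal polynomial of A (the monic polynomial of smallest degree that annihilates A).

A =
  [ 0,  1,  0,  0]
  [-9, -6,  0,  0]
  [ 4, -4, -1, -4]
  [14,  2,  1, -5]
x^2 + 6*x + 9

The characteristic polynomial is χ_A(x) = (x + 3)^4, so the eigenvalues are known. The minimal polynomial is
  m_A(x) = Π_λ (x − λ)^{k_λ}
where k_λ is the size of the *largest* Jordan block for λ (equivalently, the smallest k with (A − λI)^k v = 0 for every generalised eigenvector v of λ).

  λ = -3: largest Jordan block has size 2, contributing (x + 3)^2

So m_A(x) = (x + 3)^2 = x^2 + 6*x + 9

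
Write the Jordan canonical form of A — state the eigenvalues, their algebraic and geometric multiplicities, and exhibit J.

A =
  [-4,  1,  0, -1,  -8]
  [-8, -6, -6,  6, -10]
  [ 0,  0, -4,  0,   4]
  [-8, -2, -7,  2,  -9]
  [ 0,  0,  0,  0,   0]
J_3(-4) ⊕ J_1(0) ⊕ J_1(0)

The characteristic polynomial is
  det(x·I − A) = x^5 + 12*x^4 + 48*x^3 + 64*x^2 = x^2*(x + 4)^3

Eigenvalues and multiplicities (the geometric multiplicity of λ is n − rank(A − λI), which equals the number of Jordan blocks for λ):
  λ = -4: algebraic multiplicity = 3, geometric multiplicity = 1
  λ = 0: algebraic multiplicity = 2, geometric multiplicity = 2

Determining the block sizes for each eigenvalue:
  λ = -4: one block (gm = 1), so the single block has size am = 3 → block sizes [3]
  λ = 0: gm = am = 2, so every block has size 1 → block sizes [1, 1]

Assembling the blocks gives a Jordan form
J =
  [-4,  1,  0, 0, 0]
  [ 0, -4,  1, 0, 0]
  [ 0,  0, -4, 0, 0]
  [ 0,  0,  0, 0, 0]
  [ 0,  0,  0, 0, 0]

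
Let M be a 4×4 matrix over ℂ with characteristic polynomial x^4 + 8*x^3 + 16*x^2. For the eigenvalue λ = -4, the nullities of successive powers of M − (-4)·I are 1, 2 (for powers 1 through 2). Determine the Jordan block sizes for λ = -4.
Block sizes for λ = -4: [2]

From the dimensions of kernels of powers, the number of Jordan blocks of size at least j is d_j − d_{j−1} where d_j = dim ker(N^j) (with d_0 = 0). Computing the differences gives [1, 1].
The number of blocks of size exactly k is (#blocks of size ≥ k) − (#blocks of size ≥ k + 1), so the partition is: 1 block(s) of size 2.
In nonincreasing order the block sizes are [2].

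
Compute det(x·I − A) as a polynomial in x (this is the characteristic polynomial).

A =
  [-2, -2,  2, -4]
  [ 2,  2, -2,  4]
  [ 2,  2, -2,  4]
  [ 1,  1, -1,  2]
x^4

Expanding det(x·I − A) (e.g. by cofactor expansion or by noting that A is similar to its Jordan form J, which has the same characteristic polynomial as A) gives
  χ_A(x) = x^4
which factors as x^4. The eigenvalues (with algebraic multiplicities) are λ = 0 with multiplicity 4.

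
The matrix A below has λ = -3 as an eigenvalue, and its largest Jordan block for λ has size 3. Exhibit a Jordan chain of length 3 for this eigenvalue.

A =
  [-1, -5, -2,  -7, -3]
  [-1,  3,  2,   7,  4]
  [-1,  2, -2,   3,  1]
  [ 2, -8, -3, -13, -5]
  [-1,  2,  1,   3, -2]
A Jordan chain for λ = -3 of length 3:
v_1 = (6, -3, -3, 6, -3)ᵀ
v_2 = (-5, 6, 2, -8, 2)ᵀ
v_3 = (0, 1, 0, 0, 0)ᵀ

Let N = A − (-3)·I. We want v_3 with N^3 v_3 = 0 but N^2 v_3 ≠ 0; then v_{j-1} := N · v_j for j = 3, …, 2.

Pick v_3 = (0, 1, 0, 0, 0)ᵀ.
Then v_2 = N · v_3 = (-5, 6, 2, -8, 2)ᵀ.
Then v_1 = N · v_2 = (6, -3, -3, 6, -3)ᵀ.

Sanity check: (A − (-3)·I) v_1 = (0, 0, 0, 0, 0)ᵀ = 0. ✓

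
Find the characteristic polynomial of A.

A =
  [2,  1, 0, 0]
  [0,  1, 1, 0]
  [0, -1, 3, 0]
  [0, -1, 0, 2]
x^4 - 8*x^3 + 24*x^2 - 32*x + 16

Expanding det(x·I − A) (e.g. by cofactor expansion or by noting that A is similar to its Jordan form J, which has the same characteristic polynomial as A) gives
  χ_A(x) = x^4 - 8*x^3 + 24*x^2 - 32*x + 16
which factors as (x - 2)^4. The eigenvalues (with algebraic multiplicities) are λ = 2 with multiplicity 4.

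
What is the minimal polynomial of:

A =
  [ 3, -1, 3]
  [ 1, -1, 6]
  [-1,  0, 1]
x^3 - 3*x^2 + 3*x - 1

The characteristic polynomial is χ_A(x) = (x - 1)^3, so the eigenvalues are known. The minimal polynomial is
  m_A(x) = Π_λ (x − λ)^{k_λ}
where k_λ is the size of the *largest* Jordan block for λ (equivalently, the smallest k with (A − λI)^k v = 0 for every generalised eigenvector v of λ).

  λ = 1: largest Jordan block has size 3, contributing (x − 1)^3

So m_A(x) = (x - 1)^3 = x^3 - 3*x^2 + 3*x - 1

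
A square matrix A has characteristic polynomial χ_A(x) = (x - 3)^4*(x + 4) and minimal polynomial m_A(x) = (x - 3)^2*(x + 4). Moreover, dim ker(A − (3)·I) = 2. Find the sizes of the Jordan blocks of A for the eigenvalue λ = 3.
Block sizes for λ = 3: [2, 2]

Step 1 — from the characteristic polynomial, algebraic multiplicity of λ = 3 is 4. From dim ker(A − (3)·I) = 2, there are exactly 2 Jordan blocks for λ = 3.
Step 2 — from the minimal polynomial, the factor (x − 3)^2 tells us the largest block for λ = 3 has size 2.
Step 3 — with total size 4, 2 blocks, and largest block 2, the block sizes (in nonincreasing order) are [2, 2].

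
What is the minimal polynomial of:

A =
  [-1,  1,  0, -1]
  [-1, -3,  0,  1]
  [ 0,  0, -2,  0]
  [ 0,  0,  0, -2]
x^2 + 4*x + 4

The characteristic polynomial is χ_A(x) = (x + 2)^4, so the eigenvalues are known. The minimal polynomial is
  m_A(x) = Π_λ (x − λ)^{k_λ}
where k_λ is the size of the *largest* Jordan block for λ (equivalently, the smallest k with (A − λI)^k v = 0 for every generalised eigenvector v of λ).

  λ = -2: largest Jordan block has size 2, contributing (x + 2)^2

So m_A(x) = (x + 2)^2 = x^2 + 4*x + 4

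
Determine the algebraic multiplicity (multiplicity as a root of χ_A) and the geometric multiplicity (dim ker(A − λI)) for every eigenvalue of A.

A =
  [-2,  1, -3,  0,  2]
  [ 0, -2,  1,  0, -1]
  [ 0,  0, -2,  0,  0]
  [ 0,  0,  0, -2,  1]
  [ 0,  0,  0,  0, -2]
λ = -2: alg = 5, geom = 2

Step 1 — factor the characteristic polynomial to read off the algebraic multiplicities:
  χ_A(x) = (x + 2)^5

Step 2 — compute geometric multiplicities via the rank-nullity identity g(λ) = n − rank(A − λI):
  rank(A − (-2)·I) = 3, so dim ker(A − (-2)·I) = n − 3 = 2

Summary:
  λ = -2: algebraic multiplicity = 5, geometric multiplicity = 2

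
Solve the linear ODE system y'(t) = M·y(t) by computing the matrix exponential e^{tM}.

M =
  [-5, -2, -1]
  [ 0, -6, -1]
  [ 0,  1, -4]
e^{tM} =
  [exp(-5*t), t^2*exp(-5*t)/2 - 2*t*exp(-5*t), t^2*exp(-5*t)/2 - t*exp(-5*t)]
  [0, -t*exp(-5*t) + exp(-5*t), -t*exp(-5*t)]
  [0, t*exp(-5*t), t*exp(-5*t) + exp(-5*t)]

Strategy: write M = P · J · P⁻¹ where J is a Jordan canonical form, so e^{tM} = P · e^{tJ} · P⁻¹, and e^{tJ} can be computed block-by-block.

M has Jordan form
J =
  [-5,  1,  0]
  [ 0, -5,  1]
  [ 0,  0, -5]
(up to reordering of blocks).

Per-block formulas:
  For a 3×3 Jordan block J_3(-5): exp(t · J_3(-5)) = e^(-5t)·(I + t·N + (t^2/2)·N^2), where N is the 3×3 nilpotent shift.

After assembling e^{tJ} and conjugating by P, we get:

e^{tM} =
  [exp(-5*t), t^2*exp(-5*t)/2 - 2*t*exp(-5*t), t^2*exp(-5*t)/2 - t*exp(-5*t)]
  [0, -t*exp(-5*t) + exp(-5*t), -t*exp(-5*t)]
  [0, t*exp(-5*t), t*exp(-5*t) + exp(-5*t)]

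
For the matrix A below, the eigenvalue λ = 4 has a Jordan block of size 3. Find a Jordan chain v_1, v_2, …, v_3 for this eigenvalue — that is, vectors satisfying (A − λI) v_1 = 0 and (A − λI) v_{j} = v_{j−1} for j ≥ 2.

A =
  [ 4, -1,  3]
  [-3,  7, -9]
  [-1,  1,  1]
A Jordan chain for λ = 4 of length 3:
v_1 = (0, 3, 1)ᵀ
v_2 = (-1, 3, 1)ᵀ
v_3 = (0, 1, 0)ᵀ

Let N = A − (4)·I. We want v_3 with N^3 v_3 = 0 but N^2 v_3 ≠ 0; then v_{j-1} := N · v_j for j = 3, …, 2.

Pick v_3 = (0, 1, 0)ᵀ.
Then v_2 = N · v_3 = (-1, 3, 1)ᵀ.
Then v_1 = N · v_2 = (0, 3, 1)ᵀ.

Sanity check: (A − (4)·I) v_1 = (0, 0, 0)ᵀ = 0. ✓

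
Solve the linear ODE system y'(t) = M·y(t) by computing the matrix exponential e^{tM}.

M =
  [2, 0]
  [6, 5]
e^{tM} =
  [exp(2*t), 0]
  [2*exp(5*t) - 2*exp(2*t), exp(5*t)]

Strategy: write M = P · J · P⁻¹ where J is a Jordan canonical form, so e^{tM} = P · e^{tJ} · P⁻¹, and e^{tJ} can be computed block-by-block.

M has Jordan form
J =
  [2, 0]
  [0, 5]
(up to reordering of blocks).

Per-block formulas:
  For a 1×1 block at λ = 2: exp(t · [2]) = [e^(2t)].
  For a 1×1 block at λ = 5: exp(t · [5]) = [e^(5t)].

After assembling e^{tJ} and conjugating by P, we get:

e^{tM} =
  [exp(2*t), 0]
  [2*exp(5*t) - 2*exp(2*t), exp(5*t)]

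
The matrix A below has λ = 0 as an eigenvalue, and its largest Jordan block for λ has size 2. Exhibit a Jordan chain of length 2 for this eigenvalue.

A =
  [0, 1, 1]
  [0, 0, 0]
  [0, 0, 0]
A Jordan chain for λ = 0 of length 2:
v_1 = (1, 0, 0)ᵀ
v_2 = (0, 1, 0)ᵀ

Let N = A − (0)·I. We want v_2 with N^2 v_2 = 0 but N^1 v_2 ≠ 0; then v_{j-1} := N · v_j for j = 2, …, 2.

Pick v_2 = (0, 1, 0)ᵀ.
Then v_1 = N · v_2 = (1, 0, 0)ᵀ.

Sanity check: (A − (0)·I) v_1 = (0, 0, 0)ᵀ = 0. ✓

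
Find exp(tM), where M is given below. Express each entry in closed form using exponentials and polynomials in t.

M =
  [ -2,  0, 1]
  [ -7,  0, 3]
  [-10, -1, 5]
e^{tM} =
  [-t^2*exp(t)/2 - 3*t*exp(t) + exp(t), -t^2*exp(t)/2, t^2*exp(t)/2 + t*exp(t)]
  [-t^2*exp(t) - 7*t*exp(t), -t^2*exp(t) - t*exp(t) + exp(t), t^2*exp(t) + 3*t*exp(t)]
  [-3*t^2*exp(t)/2 - 10*t*exp(t), -3*t^2*exp(t)/2 - t*exp(t), 3*t^2*exp(t)/2 + 4*t*exp(t) + exp(t)]

Strategy: write M = P · J · P⁻¹ where J is a Jordan canonical form, so e^{tM} = P · e^{tJ} · P⁻¹, and e^{tJ} can be computed block-by-block.

M has Jordan form
J =
  [1, 1, 0]
  [0, 1, 1]
  [0, 0, 1]
(up to reordering of blocks).

Per-block formulas:
  For a 3×3 Jordan block J_3(1): exp(t · J_3(1)) = e^(1t)·(I + t·N + (t^2/2)·N^2), where N is the 3×3 nilpotent shift.

After assembling e^{tJ} and conjugating by P, we get:

e^{tM} =
  [-t^2*exp(t)/2 - 3*t*exp(t) + exp(t), -t^2*exp(t)/2, t^2*exp(t)/2 + t*exp(t)]
  [-t^2*exp(t) - 7*t*exp(t), -t^2*exp(t) - t*exp(t) + exp(t), t^2*exp(t) + 3*t*exp(t)]
  [-3*t^2*exp(t)/2 - 10*t*exp(t), -3*t^2*exp(t)/2 - t*exp(t), 3*t^2*exp(t)/2 + 4*t*exp(t) + exp(t)]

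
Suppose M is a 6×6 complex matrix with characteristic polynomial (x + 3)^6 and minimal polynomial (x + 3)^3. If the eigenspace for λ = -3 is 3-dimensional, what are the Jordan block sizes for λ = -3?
Block sizes for λ = -3: [3, 2, 1]

Step 1 — from the characteristic polynomial, algebraic multiplicity of λ = -3 is 6. From dim ker(M − (-3)·I) = 3, there are exactly 3 Jordan blocks for λ = -3.
Step 2 — from the minimal polynomial, the factor (x + 3)^3 tells us the largest block for λ = -3 has size 3.
Step 3 — with total size 6, 3 blocks, and largest block 3, the block sizes (in nonincreasing order) are [3, 2, 1].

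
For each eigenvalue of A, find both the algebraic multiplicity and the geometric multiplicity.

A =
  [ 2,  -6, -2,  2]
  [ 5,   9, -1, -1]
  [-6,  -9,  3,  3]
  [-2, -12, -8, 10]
λ = 6: alg = 4, geom = 2

Step 1 — factor the characteristic polynomial to read off the algebraic multiplicities:
  χ_A(x) = (x - 6)^4

Step 2 — compute geometric multiplicities via the rank-nullity identity g(λ) = n − rank(A − λI):
  rank(A − (6)·I) = 2, so dim ker(A − (6)·I) = n − 2 = 2

Summary:
  λ = 6: algebraic multiplicity = 4, geometric multiplicity = 2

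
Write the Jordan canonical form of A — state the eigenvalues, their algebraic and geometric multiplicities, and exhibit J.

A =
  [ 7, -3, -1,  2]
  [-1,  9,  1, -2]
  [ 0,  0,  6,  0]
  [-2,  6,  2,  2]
J_2(6) ⊕ J_1(6) ⊕ J_1(6)

The characteristic polynomial is
  det(x·I − A) = x^4 - 24*x^3 + 216*x^2 - 864*x + 1296 = (x - 6)^4

Eigenvalues and multiplicities (the geometric multiplicity of λ is n − rank(A − λI), which equals the number of Jordan blocks for λ):
  λ = 6: algebraic multiplicity = 4, geometric multiplicity = 3

Determining the block sizes for each eigenvalue:
  λ = 6: 3 blocks summing to 4 forces exactly one block of size 2 and the rest size 1 → block sizes [2, 1, 1]

Assembling the blocks gives a Jordan form
J =
  [6, 1, 0, 0]
  [0, 6, 0, 0]
  [0, 0, 6, 0]
  [0, 0, 0, 6]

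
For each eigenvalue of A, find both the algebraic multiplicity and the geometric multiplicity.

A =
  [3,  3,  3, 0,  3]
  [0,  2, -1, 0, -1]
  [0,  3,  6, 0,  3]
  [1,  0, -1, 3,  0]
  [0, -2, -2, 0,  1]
λ = 3: alg = 5, geom = 3

Step 1 — factor the characteristic polynomial to read off the algebraic multiplicities:
  χ_A(x) = (x - 3)^5

Step 2 — compute geometric multiplicities via the rank-nullity identity g(λ) = n − rank(A − λI):
  rank(A − (3)·I) = 2, so dim ker(A − (3)·I) = n − 2 = 3

Summary:
  λ = 3: algebraic multiplicity = 5, geometric multiplicity = 3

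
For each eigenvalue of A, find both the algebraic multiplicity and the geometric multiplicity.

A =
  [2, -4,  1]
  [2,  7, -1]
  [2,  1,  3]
λ = 4: alg = 3, geom = 1

Step 1 — factor the characteristic polynomial to read off the algebraic multiplicities:
  χ_A(x) = (x - 4)^3

Step 2 — compute geometric multiplicities via the rank-nullity identity g(λ) = n − rank(A − λI):
  rank(A − (4)·I) = 2, so dim ker(A − (4)·I) = n − 2 = 1

Summary:
  λ = 4: algebraic multiplicity = 3, geometric multiplicity = 1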